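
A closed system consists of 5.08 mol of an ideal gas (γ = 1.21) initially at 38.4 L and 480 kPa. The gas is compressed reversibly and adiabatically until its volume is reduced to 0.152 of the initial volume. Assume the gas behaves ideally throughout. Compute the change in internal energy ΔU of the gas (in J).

T₁ = P₁V₁/(nR) = 480×38.4/(5.08×8.314) = 436 K.
Adiabatic: TV^(γ−1) = const ⇒ T₂ = 436×(6.58)^0.210 = 648 K; PV^γ = const ⇒ P₂ = 4690 kPa.
For an ideal gas ΔU = nCvΔT with Cv = R/(γ−1) = 39.6 J/(mol·K).
ΔU = 5.08×39.6×(648−436) = 42600 J.

42600 J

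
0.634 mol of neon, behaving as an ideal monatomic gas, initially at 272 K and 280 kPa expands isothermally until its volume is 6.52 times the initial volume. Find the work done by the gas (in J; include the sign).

2690 J

V₁ = nRT₁/P₁ = 0.634×8.314×272/280 = 5.12 L.
Isothermal: T stays 272 K; PV = const ⇒ V₂ = 33.4 L, P₂ = 42.9 kPa.
W = nRT ln(V₂/V₁) = 0.634×8.314×272×ln(6.52) = 2690 J.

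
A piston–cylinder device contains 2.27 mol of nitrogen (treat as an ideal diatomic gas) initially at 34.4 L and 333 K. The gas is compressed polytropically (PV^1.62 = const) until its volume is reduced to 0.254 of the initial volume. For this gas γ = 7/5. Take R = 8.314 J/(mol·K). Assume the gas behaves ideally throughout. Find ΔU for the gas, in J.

21000 J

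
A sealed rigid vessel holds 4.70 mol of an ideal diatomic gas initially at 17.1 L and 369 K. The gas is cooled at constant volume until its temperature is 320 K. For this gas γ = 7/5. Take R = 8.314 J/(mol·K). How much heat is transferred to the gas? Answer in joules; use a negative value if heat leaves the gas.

-4790 J

P₁ = nRT₁/V₁ = 4.70×8.314×369/17.1 = 843 kPa.
Isochoric: V stays 17.1 L; P/T = const ⇒ T₂ = 320 K, P₂ = 731 kPa.
W = 0 (no volume change).
ΔU = nCvΔT = 4.70×20.8×(320−369) = -4790 J.
Q = ΔU = -4790 J.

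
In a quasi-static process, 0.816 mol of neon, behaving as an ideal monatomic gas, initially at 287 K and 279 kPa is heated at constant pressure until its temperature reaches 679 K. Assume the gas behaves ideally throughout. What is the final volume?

V₁ = nRT₁/P₁ = 0.816×8.314×287/279 = 6.98 L.
Isobaric: P stays 279 kPa; V/T = const ⇒ T₂ = 679 K, V₂ = 16.5 L.

16.5 L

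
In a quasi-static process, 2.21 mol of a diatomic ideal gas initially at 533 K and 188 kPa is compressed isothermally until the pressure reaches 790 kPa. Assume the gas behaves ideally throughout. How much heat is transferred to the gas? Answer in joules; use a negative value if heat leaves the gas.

-14100 J

V₁ = nRT₁/P₁ = 2.21×8.314×533/188 = 52.1 L.
Isothermal: T stays 533 K; PV = const ⇒ V₂ = 12.4 L, P₂ = 790 kPa.
ΔU = 0 (ideal gas, T constant).
W = nRT ln(V₂/V₁) = 2.21×8.314×533×ln(0.238) = -14100 J.
Q = ΔU + W = -14100 J.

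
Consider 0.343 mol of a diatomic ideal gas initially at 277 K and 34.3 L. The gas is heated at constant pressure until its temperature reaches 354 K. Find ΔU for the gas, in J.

549 J

P₁ = nRT₁/V₁ = 0.343×8.314×277/34.3 = 23.0 kPa.
Isobaric: P stays 23.0 kPa; V/T = const ⇒ T₂ = 354 K, V₂ = 43.8 L.
For an ideal gas ΔU = nCvΔT with Cv = (5/2)R = 20.8 J/(mol·K).
ΔU = 0.343×20.8×(354−277) = 549 J.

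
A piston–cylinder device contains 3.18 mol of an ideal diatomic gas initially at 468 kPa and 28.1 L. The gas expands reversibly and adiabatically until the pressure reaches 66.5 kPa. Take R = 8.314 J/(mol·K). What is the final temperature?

T₁ = P₁V₁/(nR) = 468×28.1/(3.18×8.314) = 497 K.
Adiabatic: T₂/T₁ = (P₂/P₁)^((γ−1)/γ) ⇒ T₂ = 497×(0.142)^0.286 = 285 K; V₂ = 113 L.

285 K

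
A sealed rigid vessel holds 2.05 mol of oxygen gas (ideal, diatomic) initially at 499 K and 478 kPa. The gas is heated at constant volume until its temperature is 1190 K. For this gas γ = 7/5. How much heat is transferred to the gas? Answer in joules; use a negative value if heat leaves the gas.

V₁ = nRT₁/P₁ = 2.05×8.314×499/478 = 17.8 L.
Isochoric: V stays 17.8 L; P/T = const ⇒ T₂ = 1190 K, P₂ = 1140 kPa.
W = 0 (no volume change).
ΔU = nCvΔT = 2.05×20.8×(1190−499) = 29400 J.
Q = ΔU = 29400 J.

29400 J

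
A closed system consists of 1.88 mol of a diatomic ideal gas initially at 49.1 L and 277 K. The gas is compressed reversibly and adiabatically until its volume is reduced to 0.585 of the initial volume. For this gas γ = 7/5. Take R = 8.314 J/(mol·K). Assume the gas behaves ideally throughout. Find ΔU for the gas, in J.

P₁ = nRT₁/V₁ = 1.88×8.314×277/49.1 = 88.2 kPa.
Adiabatic: TV^(γ−1) = const ⇒ T₂ = 277×(1.71)^0.400 = 343 K; PV^γ = const ⇒ P₂ = 187 kPa.
For an ideal gas ΔU = nCvΔT with Cv = (5/2)R = 20.8 J/(mol·K).
ΔU = 1.88×20.8×(343−277) = 2590 J.

2590 J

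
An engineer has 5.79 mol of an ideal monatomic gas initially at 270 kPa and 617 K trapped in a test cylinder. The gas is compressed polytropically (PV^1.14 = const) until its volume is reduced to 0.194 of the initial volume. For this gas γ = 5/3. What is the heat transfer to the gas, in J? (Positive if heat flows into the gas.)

V₁ = nRT₁/P₁ = 5.79×8.314×617/270 = 110 L.
Polytropic n=1.14: T₂ = T₁(V₁/V₂)^(n−1) = 617×(5.15)^0.14 = 776 K; P₂ = P₁(V₁/V₂)^n = 1750 kPa.
W = (P₁V₁−P₂V₂)/(n−1) = (270×110−1750×21.3)/0.14 = -54800 J.
ΔU = nCvΔT = 5.79×12.5×(776−617) = 11500 J.
Q = ΔU + W = -43300 J.

-43300 J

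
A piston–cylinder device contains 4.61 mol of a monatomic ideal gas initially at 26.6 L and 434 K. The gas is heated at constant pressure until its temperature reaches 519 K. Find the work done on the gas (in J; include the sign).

-3260 J

P₁ = nRT₁/V₁ = 4.61×8.314×434/26.6 = 625 kPa.
Isobaric: P stays 625 kPa; V/T = const ⇒ T₂ = 519 K, V₂ = 31.8 L.
W = PΔV = 625×(31.8−26.6) kPa·L = 3260 J.
Work done on the gas = −W_by = -3260 J.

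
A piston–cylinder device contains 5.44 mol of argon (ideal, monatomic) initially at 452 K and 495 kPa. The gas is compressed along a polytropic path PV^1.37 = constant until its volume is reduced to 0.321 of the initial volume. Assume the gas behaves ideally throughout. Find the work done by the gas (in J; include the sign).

V₁ = nRT₁/P₁ = 5.44×8.314×452/495 = 41.3 L.
Polytropic n=1.37: T₂ = T₁(V₁/V₂)^(n−1) = 452×(3.12)^0.37 = 688 K; P₂ = P₁(V₁/V₂)^n = 2350 kPa.
W = (P₁V₁−P₂V₂)/(n−1) = (495×41.3−2350×13.3)/0.37 = -28900 J.

-28900 J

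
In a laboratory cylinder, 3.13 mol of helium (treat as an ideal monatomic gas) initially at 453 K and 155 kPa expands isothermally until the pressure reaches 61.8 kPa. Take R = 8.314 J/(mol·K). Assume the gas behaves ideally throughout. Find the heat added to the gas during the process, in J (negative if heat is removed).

10800 J

V₁ = nRT₁/P₁ = 3.13×8.314×453/155 = 76.1 L.
Isothermal: T stays 453 K; PV = const ⇒ V₂ = 191 L, P₂ = 61.8 kPa.
ΔU = 0 (ideal gas, T constant).
W = nRT ln(V₂/V₁) = 3.13×8.314×453×ln(2.51) = 10800 J.
Q = ΔU + W = 10800 J.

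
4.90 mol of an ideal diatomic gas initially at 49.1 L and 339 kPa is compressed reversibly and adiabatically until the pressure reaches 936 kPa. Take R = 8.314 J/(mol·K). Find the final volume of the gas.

T₁ = P₁V₁/(nR) = 339×49.1/(4.90×8.314) = 409 K.
Adiabatic: T₂/T₁ = (P₂/P₁)^((γ−1)/γ) ⇒ T₂ = 409×(2.76)^0.286 = 546 K; V₂ = 23.8 L.

23.8 L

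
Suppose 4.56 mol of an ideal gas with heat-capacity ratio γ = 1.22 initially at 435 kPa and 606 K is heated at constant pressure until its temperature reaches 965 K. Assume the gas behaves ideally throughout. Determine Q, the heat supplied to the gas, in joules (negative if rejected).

V₁ = nRT₁/P₁ = 4.56×8.314×606/435 = 52.8 L.
Isobaric: P stays 435 kPa; V/T = const ⇒ T₂ = 965 K, V₂ = 84.1 L.
W = PΔV = 435×(84.1−52.8) kPa·L = 13600 J.
ΔU = nCvΔT = 4.56×37.8×(965−606) = 61900 J.
Q = ΔU + W = nCpΔT = 75500 J.

75500 J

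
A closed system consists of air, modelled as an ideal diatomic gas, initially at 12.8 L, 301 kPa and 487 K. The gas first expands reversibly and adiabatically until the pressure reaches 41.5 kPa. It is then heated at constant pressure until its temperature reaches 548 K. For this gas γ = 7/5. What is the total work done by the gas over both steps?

6310 J

n = P₁V₁/(RT₁) = 301×12.8/(8.314×487) = 0.952 mol.
Step 1 — Adiabatic: T₂/T₁ = (P₂/P₁)^((γ−1)/γ) ⇒ T₂ = 487×(0.138)^0.286 = 276 K; V₂ = 52.7 L.
ΔU = nCvΔT = 0.952×20.8×(276−487) = -4160 J.
Q = 0 for an adiabatic process, so W = −ΔU = 4160 J.
State after step 1: P = 41.5 kPa, V = 52.7 L, T = 276 K.
Step 2 — Isobaric: P stays 41.5 kPa; V/T = const ⇒ T₂ = 548 K, V₂ = 104 L.
W = PΔV = 41.5×(104−52.7) kPa·L = 2150 J.
ΔU = nCvΔT = 0.952×20.8×(548−276) = 5370 J.
Q = ΔU + W = nCpΔT = 7520 J.
Net over both steps: W = 6310 J, Q = 7520 J, ΔU = 1210 J.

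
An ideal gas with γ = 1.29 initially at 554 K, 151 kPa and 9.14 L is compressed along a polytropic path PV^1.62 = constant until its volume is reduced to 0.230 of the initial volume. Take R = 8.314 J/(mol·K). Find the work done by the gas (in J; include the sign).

-3310 J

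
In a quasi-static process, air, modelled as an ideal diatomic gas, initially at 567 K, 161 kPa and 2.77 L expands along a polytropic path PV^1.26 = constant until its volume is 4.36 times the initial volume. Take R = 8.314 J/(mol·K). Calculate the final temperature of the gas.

387 K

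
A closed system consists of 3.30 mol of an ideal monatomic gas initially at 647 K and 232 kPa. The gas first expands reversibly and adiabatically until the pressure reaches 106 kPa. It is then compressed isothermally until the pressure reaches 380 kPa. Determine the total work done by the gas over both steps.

V₁ = nRT₁/P₁ = 3.30×8.314×647/232 = 76.5 L.
Step 1 — Adiabatic: T₂/T₁ = (P₂/P₁)^((γ−1)/γ) ⇒ T₂ = 647×(0.457)^0.400 = 473 K; V₂ = 122 L.
ΔU = nCvΔT = 3.30×12.5×(473−647) = -7160 J.
Q = 0 for an adiabatic process, so W = −ΔU = 7160 J.
State after step 1: P = 106 kPa, V = 122 L, T = 473 K.
Step 2 — Isothermal: T stays 473 K; PV = const ⇒ V₂ = 34.1 L, P₂ = 380 kPa.
ΔU = 0 (ideal gas, T constant).
W = nRT ln(V₂/V₁) = 3.30×8.314×473×ln(0.279) = -16600 J.
Q = ΔU + W = -16600 J.
Net over both steps: W = -9410 J, Q = -16600 J, ΔU = -7160 J.

-9410 J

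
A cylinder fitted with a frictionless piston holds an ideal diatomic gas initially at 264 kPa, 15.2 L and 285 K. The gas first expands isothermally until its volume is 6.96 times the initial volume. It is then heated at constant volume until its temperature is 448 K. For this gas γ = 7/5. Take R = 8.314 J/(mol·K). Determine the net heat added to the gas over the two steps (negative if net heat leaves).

n = P₁V₁/(RT₁) = 264×15.2/(8.314×285) = 1.69 mol.
Step 1 — Isothermal: T stays 285 K; PV = const ⇒ V₂ = 106 L, P₂ = 37.9 kPa.
ΔU = 0 (ideal gas, T constant).
W = nRT ln(V₂/V₁) = 1.69×8.314×285×ln(6.96) = 7790 J.
Q = ΔU + W = 7790 J.
State after step 1: P = 37.9 kPa, V = 106 L, T = 285 K.
Step 2 — Isochoric: V stays 106 L; P/T = const ⇒ T₂ = 448 K, P₂ = 59.6 kPa.
W = 0 (no volume change).
ΔU = nCvΔT = 1.69×20.8×(448−285) = 5740 J.
Q = ΔU = 5740 J.
Net over both steps: W = 7790 J, Q = 13500 J, ΔU = 5740 J.

13500 J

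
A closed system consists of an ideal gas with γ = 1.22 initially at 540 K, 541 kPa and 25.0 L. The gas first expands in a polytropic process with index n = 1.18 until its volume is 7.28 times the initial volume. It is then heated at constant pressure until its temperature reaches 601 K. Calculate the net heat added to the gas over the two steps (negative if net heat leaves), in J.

n = P₁V₁/(RT₁) = 541×25.0/(8.314×540) = 3.01 mol.
Step 1 — Polytropic n=1.18: T₂ = T₁(V₁/V₂)^(n−1) = 540×(0.137)^0.18 = 378 K; P₂ = P₁(V₁/V₂)^n = 52.0 kPa.
W = (P₁V₁−P₂V₂)/(n−1) = (541×25.0−52.0×182)/0.18 = 22600 J.
ΔU = nCvΔT = 3.01×37.8×(378−540) = -18500 J.
Q = ΔU + W = 4100 J.
State after step 1: P = 52.0 kPa, V = 182 L, T = 378 K.
Step 2 — Isobaric: P stays 52.0 kPa; V/T = const ⇒ T₂ = 601 K, V₂ = 290 L.
W = PΔV = 52.0×(290−182) kPa·L = 5590 J.
ΔU = nCvΔT = 3.01×37.8×(601−378) = 25400 J.
Q = ΔU + W = nCpΔT = 31000 J.
Net over both steps: W = 28200 J, Q = 35100 J, ΔU = 6940 J.

35100 J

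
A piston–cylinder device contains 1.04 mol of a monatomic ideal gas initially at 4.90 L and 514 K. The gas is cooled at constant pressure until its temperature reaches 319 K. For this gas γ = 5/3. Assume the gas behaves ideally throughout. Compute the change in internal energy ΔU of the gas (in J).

P₁ = nRT₁/V₁ = 1.04×8.314×514/4.90 = 907 kPa.
Isobaric: P stays 907 kPa; V/T = const ⇒ T₂ = 319 K, V₂ = 3.04 L.
For an ideal gas ΔU = nCvΔT with Cv = (3/2)R = 12.5 J/(mol·K).
ΔU = 1.04×12.5×(319−514) = -2530 J.

-2530 J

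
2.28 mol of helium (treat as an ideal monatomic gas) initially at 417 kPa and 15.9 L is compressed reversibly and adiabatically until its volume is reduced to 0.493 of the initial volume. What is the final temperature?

560 K

T₁ = P₁V₁/(nR) = 417×15.9/(2.28×8.314) = 350 K.
Adiabatic: TV^(γ−1) = const ⇒ T₂ = 350×(2.03)^0.667 = 560 K; PV^γ = const ⇒ P₂ = 1360 kPa.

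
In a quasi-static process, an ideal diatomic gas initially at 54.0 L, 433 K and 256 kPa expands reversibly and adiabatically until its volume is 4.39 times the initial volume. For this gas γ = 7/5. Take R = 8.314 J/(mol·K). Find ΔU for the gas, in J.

-15400 J

n = P₁V₁/(RT₁) = 256×54.0/(8.314×433) = 3.84 mol.
Adiabatic: TV^(γ−1) = const ⇒ T₂ = 433×(0.228)^0.400 = 240 K; PV^γ = const ⇒ P₂ = 32.3 kPa.
For an ideal gas ΔU = nCvΔT with Cv = (5/2)R = 20.8 J/(mol·K).
ΔU = 3.84×20.8×(240−433) = -15400 J.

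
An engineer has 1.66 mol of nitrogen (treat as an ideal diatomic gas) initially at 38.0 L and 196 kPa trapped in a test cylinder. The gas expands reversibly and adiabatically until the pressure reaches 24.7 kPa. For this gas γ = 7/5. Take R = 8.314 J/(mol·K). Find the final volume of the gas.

167 L

T₁ = P₁V₁/(nR) = 196×38.0/(1.66×8.314) = 540 K.
Adiabatic: T₂/T₁ = (P₂/P₁)^((γ−1)/γ) ⇒ T₂ = 540×(0.126)^0.286 = 299 K; V₂ = 167 L.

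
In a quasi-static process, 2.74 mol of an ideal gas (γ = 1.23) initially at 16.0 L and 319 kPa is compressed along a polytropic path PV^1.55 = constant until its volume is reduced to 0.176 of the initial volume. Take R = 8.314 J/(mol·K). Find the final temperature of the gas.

583 K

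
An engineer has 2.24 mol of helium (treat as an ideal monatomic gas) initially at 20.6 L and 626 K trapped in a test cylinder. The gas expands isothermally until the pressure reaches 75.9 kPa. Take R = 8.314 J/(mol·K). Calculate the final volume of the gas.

154 L

P₁ = nRT₁/V₁ = 2.24×8.314×626/20.6 = 566 kPa.
Isothermal: T stays 626 K; PV = const ⇒ V₂ = 154 L, P₂ = 75.9 kPa.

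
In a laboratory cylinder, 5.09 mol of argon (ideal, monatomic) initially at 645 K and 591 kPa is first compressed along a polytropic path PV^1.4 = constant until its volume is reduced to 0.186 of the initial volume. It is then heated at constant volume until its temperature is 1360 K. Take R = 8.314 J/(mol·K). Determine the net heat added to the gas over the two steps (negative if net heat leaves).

V₁ = nRT₁/P₁ = 5.09×8.314×645/591 = 46.2 L.
Step 1 — Polytropic n=1.4: T₂ = T₁(V₁/V₂)^(n−1) = 645×(5.38)^0.40 = 1260 K; P₂ = P₁(V₁/V₂)^n = 6230 kPa.
W = (P₁V₁−P₂V₂)/(n−1) = (591×46.2−6230×8.59)/0.40 = -65500 J.
ΔU = nCvΔT = 5.09×12.5×(1260−645) = 39300 J.
Q = ΔU + W = -26200 J.
State after step 1: P = 6230 kPa, V = 8.59 L, T = 1260 K.
Step 2 — Isochoric: V stays 8.59 L; P/T = const ⇒ T₂ = 1360 K, P₂ = 6700 kPa.
W = 0 (no volume change).
ΔU = nCvΔT = 5.09×12.5×(1360−1260) = 6090 J.
Q = ΔU = 6090 J.
Net over both steps: W = -65500 J, Q = -20100 J, ΔU = 45400 J.

-20100 J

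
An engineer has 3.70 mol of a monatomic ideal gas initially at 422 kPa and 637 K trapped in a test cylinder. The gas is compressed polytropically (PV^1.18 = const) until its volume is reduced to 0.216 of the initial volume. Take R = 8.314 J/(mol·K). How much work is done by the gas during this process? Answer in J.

V₁ = nRT₁/P₁ = 3.70×8.314×637/422 = 46.4 L.
Polytropic n=1.18: T₂ = T₁(V₁/V₂)^(n−1) = 637×(4.63)^0.18 = 839 K; P₂ = P₁(V₁/V₂)^n = 2570 kPa.
W = (P₁V₁−P₂V₂)/(n−1) = (422×46.4−2570×10.0)/0.18 = -34600 J.

-34600 J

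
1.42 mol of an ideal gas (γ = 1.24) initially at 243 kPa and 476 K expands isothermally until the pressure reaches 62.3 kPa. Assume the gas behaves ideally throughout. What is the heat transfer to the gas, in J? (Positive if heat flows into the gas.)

V₁ = nRT₁/P₁ = 1.42×8.314×476/243 = 23.1 L.
Isothermal: T stays 476 K; PV = const ⇒ V₂ = 90.2 L, P₂ = 62.3 kPa.
ΔU = 0 (ideal gas, T constant).
W = nRT ln(V₂/V₁) = 1.42×8.314×476×ln(3.90) = 7650 J.
Q = ΔU + W = 7650 J.

7650 J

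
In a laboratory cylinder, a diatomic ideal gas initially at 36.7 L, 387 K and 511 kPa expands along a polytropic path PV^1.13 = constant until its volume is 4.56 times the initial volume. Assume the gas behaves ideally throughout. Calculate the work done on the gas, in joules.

-25800 J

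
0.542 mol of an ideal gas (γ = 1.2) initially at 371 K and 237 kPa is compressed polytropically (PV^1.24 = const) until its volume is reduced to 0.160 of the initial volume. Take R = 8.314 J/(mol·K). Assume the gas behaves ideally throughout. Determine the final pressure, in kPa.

2300 kPa

V₁ = nRT₁/P₁ = 0.542×8.314×371/237 = 7.05 L.
Polytropic n=1.24: T₂ = T₁(V₁/V₂)^(n−1) = 371×(6.25)^0.24 = 576 K; P₂ = P₁(V₁/V₂)^n = 2300 kPa.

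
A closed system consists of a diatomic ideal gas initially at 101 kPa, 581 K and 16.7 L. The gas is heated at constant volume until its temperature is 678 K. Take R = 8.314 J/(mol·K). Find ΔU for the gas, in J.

704 J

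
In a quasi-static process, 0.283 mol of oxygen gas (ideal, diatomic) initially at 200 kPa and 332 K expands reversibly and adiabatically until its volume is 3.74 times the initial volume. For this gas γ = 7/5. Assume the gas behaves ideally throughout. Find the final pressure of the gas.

V₁ = nRT₁/P₁ = 0.283×8.314×332/200 = 3.91 L.
Adiabatic: TV^(γ−1) = const ⇒ T₂ = 332×(0.267)^0.400 = 196 K; PV^γ = const ⇒ P₂ = 31.6 kPa.

31.6 kPa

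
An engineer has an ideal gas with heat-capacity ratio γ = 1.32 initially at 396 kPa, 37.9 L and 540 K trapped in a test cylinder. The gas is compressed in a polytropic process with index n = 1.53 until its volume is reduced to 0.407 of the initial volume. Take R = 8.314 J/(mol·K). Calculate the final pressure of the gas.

Polytropic n=1.53: T₂ = T₁(V₁/V₂)^(n−1) = 540×(2.46)^0.53 = 870 K; P₂ = P₁(V₁/V₂)^n = 1570 kPa.

1570 kPa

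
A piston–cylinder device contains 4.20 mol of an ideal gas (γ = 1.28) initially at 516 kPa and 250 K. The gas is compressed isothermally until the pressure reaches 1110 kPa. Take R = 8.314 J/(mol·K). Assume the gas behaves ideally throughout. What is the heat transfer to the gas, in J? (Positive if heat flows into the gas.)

V₁ = nRT₁/P₁ = 4.20×8.314×250/516 = 16.9 L.
Isothermal: T stays 250 K; PV = const ⇒ V₂ = 7.86 L, P₂ = 1110 kPa.
ΔU = 0 (ideal gas, T constant).
W = nRT ln(V₂/V₁) = 4.20×8.314×250×ln(0.465) = -6690 J.
Q = ΔU + W = -6690 J.

-6690 J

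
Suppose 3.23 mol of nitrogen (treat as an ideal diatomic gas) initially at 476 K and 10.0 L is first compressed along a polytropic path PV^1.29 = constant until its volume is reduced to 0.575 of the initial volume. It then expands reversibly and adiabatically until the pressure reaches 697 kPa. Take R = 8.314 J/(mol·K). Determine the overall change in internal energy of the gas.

-6230 J

P₁ = nRT₁/V₁ = 3.23×8.314×476/10.0 = 1280 kPa.
Step 1 — Polytropic n=1.29: T₂ = T₁(V₁/V₂)^(n−1) = 476×(1.74)^0.29 = 559 K; P₂ = P₁(V₁/V₂)^n = 2610 kPa.
W = (P₁V₁−P₂V₂)/(n−1) = (1280×10.0−2610×5.75)/0.29 = -7670 J.
ΔU = nCvΔT = 3.23×20.8×(559−476) = 5560 J.
Q = ΔU + W = -2110 J.
State after step 1: P = 2610 kPa, V = 5.75 L, T = 559 K.
Step 2 — Adiabatic: T₂/T₁ = (P₂/P₁)^((γ−1)/γ) ⇒ T₂ = 559×(0.267)^0.286 = 383 K; V₂ = 14.8 L.
ΔU = nCvΔT = 3.23×20.8×(383−559) = -11800 J.
Q = 0 for an adiabatic process, so W = −ΔU = 11800 J.
Net over both steps: W = 4120 J, Q = -2110 J, ΔU = -6230 J.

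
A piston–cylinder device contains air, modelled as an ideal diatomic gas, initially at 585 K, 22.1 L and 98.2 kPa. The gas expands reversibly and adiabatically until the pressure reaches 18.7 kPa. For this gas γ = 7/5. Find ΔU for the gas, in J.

-2050 J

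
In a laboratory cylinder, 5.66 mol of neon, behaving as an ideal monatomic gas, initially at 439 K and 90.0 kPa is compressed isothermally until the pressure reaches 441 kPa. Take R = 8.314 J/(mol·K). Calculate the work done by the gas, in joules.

-32800 J

V₁ = nRT₁/P₁ = 5.66×8.314×439/90.0 = 230 L.
Isothermal: T stays 439 K; PV = const ⇒ V₂ = 46.8 L, P₂ = 441 kPa.
W = nRT ln(V₂/V₁) = 5.66×8.314×439×ln(0.204) = -32800 J.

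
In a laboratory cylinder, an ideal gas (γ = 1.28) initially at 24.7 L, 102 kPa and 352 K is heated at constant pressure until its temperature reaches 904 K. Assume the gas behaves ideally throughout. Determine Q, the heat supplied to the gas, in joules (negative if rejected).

18100 J

n = P₁V₁/(RT₁) = 102×24.7/(8.314×352) = 0.861 mol.
Isobaric: P stays 102 kPa; V/T = const ⇒ T₂ = 904 K, V₂ = 63.4 L.
W = PΔV = 102×(63.4−24.7) kPa·L = 3950 J.
ΔU = nCvΔT = 0.861×29.7×(904−352) = 14100 J.
Q = ΔU + W = nCpΔT = 18100 J.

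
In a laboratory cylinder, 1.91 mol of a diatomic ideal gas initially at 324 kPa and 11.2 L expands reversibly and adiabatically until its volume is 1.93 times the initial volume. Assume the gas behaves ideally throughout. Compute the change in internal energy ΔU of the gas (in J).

-2100 J

T₁ = P₁V₁/(nR) = 324×11.2/(1.91×8.314) = 229 K.
Adiabatic: TV^(γ−1) = const ⇒ T₂ = 229×(0.518)^0.400 = 176 K; PV^γ = const ⇒ P₂ = 129 kPa.
For an ideal gas ΔU = nCvΔT with Cv = (5/2)R = 20.8 J/(mol·K).
ΔU = 1.91×20.8×(176−229) = -2100 J.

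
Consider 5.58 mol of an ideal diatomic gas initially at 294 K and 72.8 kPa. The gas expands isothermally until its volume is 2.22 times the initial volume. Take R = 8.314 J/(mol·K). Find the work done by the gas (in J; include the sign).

10900 J

V₁ = nRT₁/P₁ = 5.58×8.314×294/72.8 = 187 L.
Isothermal: T stays 294 K; PV = const ⇒ V₂ = 416 L, P₂ = 32.8 kPa.
W = nRT ln(V₂/V₁) = 5.58×8.314×294×ln(2.22) = 10900 J.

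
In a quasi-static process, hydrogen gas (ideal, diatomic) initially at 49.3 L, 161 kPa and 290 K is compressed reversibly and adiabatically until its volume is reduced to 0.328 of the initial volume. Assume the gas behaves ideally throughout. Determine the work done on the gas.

n = P₁V₁/(RT₁) = 161×49.3/(8.314×290) = 3.29 mol.
Adiabatic: TV^(γ−1) = const ⇒ T₂ = 290×(3.05)^0.400 = 453 K; PV^γ = const ⇒ P₂ = 767 kPa.
ΔU = nCvΔT = 3.29×20.8×(453−290) = 11100 J.
Q = 0 for an adiabatic process, so W = −ΔU = -11100 J.
Work done on the gas = −W_by = 11100 J.

11100 J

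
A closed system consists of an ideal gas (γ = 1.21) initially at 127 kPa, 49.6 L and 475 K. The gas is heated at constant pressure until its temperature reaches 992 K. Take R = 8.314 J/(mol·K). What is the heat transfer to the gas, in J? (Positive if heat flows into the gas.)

n = P₁V₁/(RT₁) = 127×49.6/(8.314×475) = 1.60 mol.
Isobaric: P stays 127 kPa; V/T = const ⇒ T₂ = 992 K, V₂ = 104 L.
W = PΔV = 127×(104−49.6) kPa·L = 6860 J.
ΔU = nCvΔT = 1.60×39.6×(992−475) = 32600 J.
Q = ΔU + W = nCpΔT = 39500 J.

39500 J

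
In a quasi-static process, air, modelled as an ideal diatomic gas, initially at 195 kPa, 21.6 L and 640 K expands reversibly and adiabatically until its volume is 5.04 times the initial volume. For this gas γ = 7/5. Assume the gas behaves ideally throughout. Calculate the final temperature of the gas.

Adiabatic: TV^(γ−1) = const ⇒ T₂ = 640×(0.198)^0.400 = 335 K; PV^γ = const ⇒ P₂ = 20.3 kPa.

335 K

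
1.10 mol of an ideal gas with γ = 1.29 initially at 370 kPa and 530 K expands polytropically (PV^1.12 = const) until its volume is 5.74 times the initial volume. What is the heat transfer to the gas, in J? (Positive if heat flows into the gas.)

4480 J

V₁ = nRT₁/P₁ = 1.10×8.314×530/370 = 13.1 L.
Polytropic n=1.12: T₂ = T₁(V₁/V₂)^(n−1) = 530×(0.174)^0.12 = 430 K; P₂ = P₁(V₁/V₂)^n = 52.3 kPa.
W = (P₁V₁−P₂V₂)/(n−1) = (370×13.1−52.3×75.2)/0.12 = 7640 J.
ΔU = nCvΔT = 1.10×28.7×(430−530) = -3160 J.
Q = ΔU + W = 4480 J.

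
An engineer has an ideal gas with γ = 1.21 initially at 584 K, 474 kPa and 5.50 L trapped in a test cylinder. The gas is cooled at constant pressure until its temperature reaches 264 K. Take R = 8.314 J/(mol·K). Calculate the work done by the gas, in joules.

-1430 J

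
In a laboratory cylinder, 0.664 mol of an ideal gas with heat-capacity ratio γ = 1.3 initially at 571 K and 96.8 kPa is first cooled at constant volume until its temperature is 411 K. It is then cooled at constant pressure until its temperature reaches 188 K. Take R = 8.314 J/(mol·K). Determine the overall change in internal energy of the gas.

-7050 J

V₁ = nRT₁/P₁ = 0.664×8.314×571/96.8 = 32.6 L.
Step 1 — Isochoric: V stays 32.6 L; P/T = const ⇒ T₂ = 411 K, P₂ = 69.7 kPa.
W = 0 (no volume change).
ΔU = nCvΔT = 0.664×27.7×(411−571) = -2940 J.
Q = ΔU = -2940 J.
State after step 1: P = 69.7 kPa, V = 32.6 L, T = 411 K.
Step 2 — Isobaric: P stays 69.7 kPa; V/T = const ⇒ T₂ = 188 K, V₂ = 14.9 L.
W = PΔV = 69.7×(14.9−32.6) kPa·L = -1230 J.
ΔU = nCvΔT = 0.664×27.7×(188−411) = -4100 J.
Q = ΔU + W = nCpΔT = -5330 J.
Net over both steps: W = -1230 J, Q = -8280 J, ΔU = -7050 J.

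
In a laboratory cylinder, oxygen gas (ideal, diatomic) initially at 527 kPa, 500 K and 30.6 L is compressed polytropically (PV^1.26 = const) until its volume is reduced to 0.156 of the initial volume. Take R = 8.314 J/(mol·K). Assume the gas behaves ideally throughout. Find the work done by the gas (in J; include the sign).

n = P₁V₁/(RT₁) = 527×30.6/(8.314×500) = 3.88 mol.
Polytropic n=1.26: T₂ = T₁(V₁/V₂)^(n−1) = 500×(6.41)^0.26 = 811 K; P₂ = P₁(V₁/V₂)^n = 5480 kPa.
W = (P₁V₁−P₂V₂)/(n−1) = (527×30.6−5480×4.77)/0.26 = -38500 J.

-38500 J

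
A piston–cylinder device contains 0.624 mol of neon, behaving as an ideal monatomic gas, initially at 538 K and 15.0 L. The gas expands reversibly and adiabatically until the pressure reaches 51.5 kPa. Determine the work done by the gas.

1680 J

P₁ = nRT₁/V₁ = 0.624×8.314×538/15.0 = 186 kPa.
Adiabatic: T₂/T₁ = (P₂/P₁)^((γ−1)/γ) ⇒ T₂ = 538×(0.277)^0.400 = 322 K; V₂ = 32.4 L.
ΔU = nCvΔT = 0.624×12.5×(322−538) = -1680 J.
Q = 0 for an adiabatic process, so W = −ΔU = 1680 J.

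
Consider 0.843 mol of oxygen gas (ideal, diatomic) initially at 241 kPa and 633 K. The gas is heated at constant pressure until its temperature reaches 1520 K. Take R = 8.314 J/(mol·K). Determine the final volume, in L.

44.2 L

V₁ = nRT₁/P₁ = 0.843×8.314×633/241 = 18.4 L.
Isobaric: P stays 241 kPa; V/T = const ⇒ T₂ = 1520 K, V₂ = 44.2 L.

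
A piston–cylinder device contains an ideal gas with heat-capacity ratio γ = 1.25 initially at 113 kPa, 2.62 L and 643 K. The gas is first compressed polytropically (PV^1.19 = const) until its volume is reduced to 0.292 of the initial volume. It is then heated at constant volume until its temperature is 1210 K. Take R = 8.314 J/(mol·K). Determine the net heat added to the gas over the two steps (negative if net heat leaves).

n = P₁V₁/(RT₁) = 113×2.62/(8.314×643) = 0.0554 mol.
Step 1 — Polytropic n=1.19: T₂ = T₁(V₁/V₂)^(n−1) = 643×(3.42)^0.19 = 812 K; P₂ = P₁(V₁/V₂)^n = 489 kPa.
W = (P₁V₁−P₂V₂)/(n−1) = (113×2.62−489×0.765)/0.19 = -411 J.
ΔU = nCvΔT = 0.0554×33.3×(812−643) = 312 J.
Q = ΔU + W = -98.5 J.
State after step 1: P = 489 kPa, V = 0.765 L, T = 812 K.
Step 2 — Isochoric: V stays 0.765 L; P/T = const ⇒ T₂ = 1210 K, P₂ = 728 kPa.
W = 0 (no volume change).
ΔU = nCvΔT = 0.0554×33.3×(1210−812) = 732 J.
Q = ΔU = 732 J.
Net over both steps: W = -411 J, Q = 634 J, ΔU = 1040 J.

634 J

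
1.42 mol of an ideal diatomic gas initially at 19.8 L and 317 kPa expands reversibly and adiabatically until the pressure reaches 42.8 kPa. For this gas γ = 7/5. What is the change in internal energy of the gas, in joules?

T₁ = P₁V₁/(nR) = 317×19.8/(1.42×8.314) = 532 K.
Adiabatic: T₂/T₁ = (P₂/P₁)^((γ−1)/γ) ⇒ T₂ = 532×(0.135)^0.286 = 300 K; V₂ = 82.8 L.
For an ideal gas ΔU = nCvΔT with Cv = (5/2)R = 20.8 J/(mol·K).
ΔU = 1.42×20.8×(300−532) = -6840 J.

-6840 J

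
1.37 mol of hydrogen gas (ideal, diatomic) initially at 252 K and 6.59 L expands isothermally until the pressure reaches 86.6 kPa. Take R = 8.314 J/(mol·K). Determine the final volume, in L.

P₁ = nRT₁/V₁ = 1.37×8.314×252/6.59 = 436 kPa.
Isothermal: T stays 252 K; PV = const ⇒ V₂ = 33.1 L, P₂ = 86.6 kPa.

33.1 L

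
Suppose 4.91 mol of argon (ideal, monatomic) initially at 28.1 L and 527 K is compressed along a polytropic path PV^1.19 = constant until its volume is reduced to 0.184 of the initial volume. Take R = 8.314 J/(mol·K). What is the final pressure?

5740 kPa

P₁ = nRT₁/V₁ = 4.91×8.314×527/28.1 = 766 kPa.
Polytropic n=1.19: T₂ = T₁(V₁/V₂)^(n−1) = 527×(5.43)^0.19 = 727 K; P₂ = P₁(V₁/V₂)^n = 5740 kPa.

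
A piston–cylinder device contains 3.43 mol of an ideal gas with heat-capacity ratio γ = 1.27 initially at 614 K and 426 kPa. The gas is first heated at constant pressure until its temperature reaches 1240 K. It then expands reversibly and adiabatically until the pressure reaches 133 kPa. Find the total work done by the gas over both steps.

V₁ = nRT₁/P₁ = 3.43×8.314×614/426 = 41.1 L.
Step 1 — Isobaric: P stays 426 kPa; V/T = const ⇒ T₂ = 1240 K, V₂ = 83.0 L.
W = PΔV = 426×(83.0−41.1) kPa·L = 17900 J.
ΔU = nCvΔT = 3.43×30.8×(1240−614) = 66100 J.
Q = ΔU + W = nCpΔT = 84000 J.
State after step 1: P = 426 kPa, V = 83.0 L, T = 1240 K.
Step 2 — Adiabatic: T₂/T₁ = (P₂/P₁)^((γ−1)/γ) ⇒ T₂ = 1240×(0.312)^0.213 = 968 K; V₂ = 208 L.
ΔU = nCvΔT = 3.43×30.8×(968−1240) = -28700 J.
Q = 0 for an adiabatic process, so W = −ΔU = 28700 J.
Net over both steps: W = 46600 J, Q = 84000 J, ΔU = 37400 J.

46600 J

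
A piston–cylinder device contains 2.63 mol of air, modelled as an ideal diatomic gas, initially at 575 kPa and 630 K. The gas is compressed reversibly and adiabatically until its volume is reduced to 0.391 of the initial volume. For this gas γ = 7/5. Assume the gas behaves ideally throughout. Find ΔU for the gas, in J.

15700 J

V₁ = nRT₁/P₁ = 2.63×8.314×630/575 = 24.0 L.
Adiabatic: TV^(γ−1) = const ⇒ T₂ = 630×(2.56)^0.400 = 917 K; PV^γ = const ⇒ P₂ = 2140 kPa.
For an ideal gas ΔU = nCvΔT with Cv = (5/2)R = 20.8 J/(mol·K).
ΔU = 2.63×20.8×(917−630) = 15700 J.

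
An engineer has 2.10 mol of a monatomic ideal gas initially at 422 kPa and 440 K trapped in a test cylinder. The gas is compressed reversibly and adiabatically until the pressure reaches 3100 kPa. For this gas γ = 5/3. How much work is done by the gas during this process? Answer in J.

-14100 J

V₁ = nRT₁/P₁ = 2.10×8.314×440/422 = 18.2 L.
Adiabatic: T₂/T₁ = (P₂/P₁)^((γ−1)/γ) ⇒ T₂ = 440×(7.35)^0.400 = 977 K; V₂ = 5.50 L.
ΔU = nCvΔT = 2.10×12.5×(977−440) = 14100 J.
Q = 0 for an adiabatic process, so W = −ΔU = -14100 J.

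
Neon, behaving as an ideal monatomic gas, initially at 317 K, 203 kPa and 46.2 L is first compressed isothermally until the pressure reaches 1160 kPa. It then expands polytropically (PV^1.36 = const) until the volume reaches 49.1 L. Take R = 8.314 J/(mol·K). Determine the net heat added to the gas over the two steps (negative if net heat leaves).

-10600 J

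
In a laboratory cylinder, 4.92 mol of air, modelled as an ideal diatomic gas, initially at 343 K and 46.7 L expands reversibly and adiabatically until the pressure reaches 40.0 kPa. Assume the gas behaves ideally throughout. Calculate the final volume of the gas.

197 L

P₁ = nRT₁/V₁ = 4.92×8.314×343/46.7 = 300 kPa.
Adiabatic: T₂/T₁ = (P₂/P₁)^((γ−1)/γ) ⇒ T₂ = 343×(0.133)^0.286 = 193 K; V₂ = 197 L.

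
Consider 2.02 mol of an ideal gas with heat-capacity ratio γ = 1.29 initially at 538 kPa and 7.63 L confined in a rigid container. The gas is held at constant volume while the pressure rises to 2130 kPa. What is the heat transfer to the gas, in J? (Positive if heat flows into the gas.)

41900 J

T₁ = P₁V₁/(nR) = 538×7.63/(2.02×8.314) = 244 K.
Isochoric: V stays 7.63 L; P/T = const ⇒ T₂ = 968 K, P₂ = 2130 kPa.
W = 0 (no volume change).
ΔU = nCvΔT = 2.02×28.7×(968−244) = 41900 J.
Q = ΔU = 41900 J.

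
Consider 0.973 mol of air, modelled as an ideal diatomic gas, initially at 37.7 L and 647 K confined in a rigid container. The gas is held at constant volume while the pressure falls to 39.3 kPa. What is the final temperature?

183 K

P₁ = nRT₁/V₁ = 0.973×8.314×647/37.7 = 139 kPa.
Isochoric: V stays 37.7 L; P/T = const ⇒ T₂ = 183 K, P₂ = 39.3 kPa.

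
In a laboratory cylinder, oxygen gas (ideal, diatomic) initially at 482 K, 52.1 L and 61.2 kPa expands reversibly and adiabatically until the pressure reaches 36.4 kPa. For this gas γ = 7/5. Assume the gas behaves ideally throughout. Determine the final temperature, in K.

Adiabatic: T₂/T₁ = (P₂/P₁)^((γ−1)/γ) ⇒ T₂ = 482×(0.595)^0.286 = 416 K; V₂ = 75.5 L.

416 K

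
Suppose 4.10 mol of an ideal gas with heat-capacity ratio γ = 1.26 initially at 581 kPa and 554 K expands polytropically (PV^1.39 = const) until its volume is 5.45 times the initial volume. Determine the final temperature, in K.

286 K

V₁ = nRT₁/P₁ = 4.10×8.314×554/581 = 32.5 L.
Polytropic n=1.39: T₂ = T₁(V₁/V₂)^(n−1) = 554×(0.183)^0.39 = 286 K; P₂ = P₁(V₁/V₂)^n = 55.0 kPa.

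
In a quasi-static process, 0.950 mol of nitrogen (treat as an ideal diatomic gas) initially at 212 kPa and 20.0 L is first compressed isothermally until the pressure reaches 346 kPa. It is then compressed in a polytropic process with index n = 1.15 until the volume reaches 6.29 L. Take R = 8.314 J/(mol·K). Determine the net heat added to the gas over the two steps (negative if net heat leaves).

-3940 J

T₁ = P₁V₁/(nR) = 212×20.0/(0.950×8.314) = 537 K.
Step 1 — Isothermal: T stays 537 K; PV = const ⇒ V₂ = 12.3 L, P₂ = 346 kPa.
ΔU = 0 (ideal gas, T constant).
W = nRT ln(V₂/V₁) = 0.950×8.314×537×ln(0.613) = -2080 J.
Q = ΔU + W = -2080 J.
State after step 1: P = 346 kPa, V = 12.3 L, T = 537 K.
Step 2 — Polytropic n=1.15: T₂ = T₁(V₁/V₂)^(n−1) = 537×(1.95)^0.15 = 593 K; P₂ = P₁(V₁/V₂)^n = 745 kPa.
W = (P₁V₁−P₂V₂)/(n−1) = (346×12.3−745×6.29)/0.15 = -2970 J.
ΔU = nCvΔT = 0.950×20.8×(593−537) = 1120 J.
Q = ΔU + W = -1860 J.
Net over both steps: W = -5050 J, Q = -3940 J, ΔU = 1120 J.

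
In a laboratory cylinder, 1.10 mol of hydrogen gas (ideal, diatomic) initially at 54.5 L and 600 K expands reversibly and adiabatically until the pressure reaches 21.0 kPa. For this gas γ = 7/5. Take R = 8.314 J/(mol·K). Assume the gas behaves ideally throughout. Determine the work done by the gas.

4950 J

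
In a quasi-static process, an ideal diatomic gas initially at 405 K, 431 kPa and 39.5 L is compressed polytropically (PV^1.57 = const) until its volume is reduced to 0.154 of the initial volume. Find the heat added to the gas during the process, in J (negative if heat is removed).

24200 J

n = P₁V₁/(RT₁) = 431×39.5/(8.314×405) = 5.06 mol.
Polytropic n=1.57: T₂ = T₁(V₁/V₂)^(n−1) = 405×(6.49)^0.57 = 1180 K; P₂ = P₁(V₁/V₂)^n = 8130 kPa.
W = (P₁V₁−P₂V₂)/(n−1) = (431×39.5−8130×6.08)/0.57 = -56900 J.
ΔU = nCvΔT = 5.06×20.8×(1180−405) = 81100 J.
Q = ΔU + W = 24200 J.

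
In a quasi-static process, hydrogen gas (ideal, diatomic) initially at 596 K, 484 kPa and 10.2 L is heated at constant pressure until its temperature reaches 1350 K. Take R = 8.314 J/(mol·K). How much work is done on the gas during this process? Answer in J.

n = P₁V₁/(RT₁) = 484×10.2/(8.314×596) = 0.996 mol.
Isobaric: P stays 484 kPa; V/T = const ⇒ T₂ = 1350 K, V₂ = 23.1 L.
W = PΔV = 484×(23.1−10.2) kPa·L = 6250 J.
Work done on the gas = −W_by = -6250 J.

-6250 J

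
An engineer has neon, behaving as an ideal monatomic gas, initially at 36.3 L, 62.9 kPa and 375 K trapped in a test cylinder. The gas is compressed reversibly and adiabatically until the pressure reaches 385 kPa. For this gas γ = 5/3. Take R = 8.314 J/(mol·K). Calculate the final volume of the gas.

12.2 L

Adiabatic: T₂/T₁ = (P₂/P₁)^((γ−1)/γ) ⇒ T₂ = 375×(6.12)^0.400 = 774 K; V₂ = 12.2 L.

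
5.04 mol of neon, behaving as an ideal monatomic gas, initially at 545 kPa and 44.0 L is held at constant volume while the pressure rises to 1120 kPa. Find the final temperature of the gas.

T₁ = P₁V₁/(nR) = 545×44.0/(5.04×8.314) = 572 K.
Isochoric: V stays 44.0 L; P/T = const ⇒ T₂ = 1180 K, P₂ = 1120 kPa.

1180 K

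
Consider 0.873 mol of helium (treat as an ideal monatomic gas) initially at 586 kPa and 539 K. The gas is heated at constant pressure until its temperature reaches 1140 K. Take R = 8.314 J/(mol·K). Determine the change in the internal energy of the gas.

6540 J

V₁ = nRT₁/P₁ = 0.873×8.314×539/586 = 6.68 L.
Isobaric: P stays 586 kPa; V/T = const ⇒ T₂ = 1140 K, V₂ = 14.1 L.
For an ideal gas ΔU = nCvΔT with Cv = (3/2)R = 12.5 J/(mol·K).
ΔU = 0.873×12.5×(1140−539) = 6540 J.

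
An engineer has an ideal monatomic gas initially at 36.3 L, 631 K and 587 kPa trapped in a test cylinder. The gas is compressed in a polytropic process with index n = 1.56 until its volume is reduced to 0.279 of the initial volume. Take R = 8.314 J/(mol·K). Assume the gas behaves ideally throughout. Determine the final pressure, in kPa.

Polytropic n=1.56: T₂ = T₁(V₁/V₂)^(n−1) = 631×(3.58)^0.56 = 1290 K; P₂ = P₁(V₁/V₂)^n = 4300 kPa.

4300 kPa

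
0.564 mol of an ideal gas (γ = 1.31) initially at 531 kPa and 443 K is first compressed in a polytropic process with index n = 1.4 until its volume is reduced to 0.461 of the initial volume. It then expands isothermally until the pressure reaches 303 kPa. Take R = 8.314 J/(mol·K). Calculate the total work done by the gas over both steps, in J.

V₁ = nRT₁/P₁ = 0.564×8.314×443/531 = 3.91 L.
Step 1 — Polytropic n=1.4: T₂ = T₁(V₁/V₂)^(n−1) = 443×(2.17)^0.40 = 604 K; P₂ = P₁(V₁/V₂)^n = 1570 kPa.
W = (P₁V₁−P₂V₂)/(n−1) = (531×3.91−1570×1.80)/0.40 = -1890 J.
ΔU = nCvΔT = 0.564×26.8×(604−443) = 2430 J.
Q = ΔU + W = 547 J.
State after step 1: P = 1570 kPa, V = 1.80 L, T = 604 K.
Step 2 — Isothermal: T stays 604 K; PV = const ⇒ V₂ = 9.34 L, P₂ = 303 kPa.
ΔU = 0 (ideal gas, T constant).
W = nRT ln(V₂/V₁) = 0.564×8.314×604×ln(5.18) = 4660 J.
Q = ΔU + W = 4660 J.
Net over both steps: W = 2770 J, Q = 5210 J, ΔU = 2430 J.

2770 J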